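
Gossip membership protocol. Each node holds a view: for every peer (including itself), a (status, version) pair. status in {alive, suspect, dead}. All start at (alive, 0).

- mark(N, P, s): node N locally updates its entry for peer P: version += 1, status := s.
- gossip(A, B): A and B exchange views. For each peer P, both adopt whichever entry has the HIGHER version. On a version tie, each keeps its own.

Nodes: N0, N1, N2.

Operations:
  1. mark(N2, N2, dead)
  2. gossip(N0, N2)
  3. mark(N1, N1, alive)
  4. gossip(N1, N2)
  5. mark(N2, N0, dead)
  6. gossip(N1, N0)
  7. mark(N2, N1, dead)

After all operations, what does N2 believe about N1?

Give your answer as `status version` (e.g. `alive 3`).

Answer: dead 2

Derivation:
Op 1: N2 marks N2=dead -> (dead,v1)
Op 2: gossip N0<->N2 -> N0.N0=(alive,v0) N0.N1=(alive,v0) N0.N2=(dead,v1) | N2.N0=(alive,v0) N2.N1=(alive,v0) N2.N2=(dead,v1)
Op 3: N1 marks N1=alive -> (alive,v1)
Op 4: gossip N1<->N2 -> N1.N0=(alive,v0) N1.N1=(alive,v1) N1.N2=(dead,v1) | N2.N0=(alive,v0) N2.N1=(alive,v1) N2.N2=(dead,v1)
Op 5: N2 marks N0=dead -> (dead,v1)
Op 6: gossip N1<->N0 -> N1.N0=(alive,v0) N1.N1=(alive,v1) N1.N2=(dead,v1) | N0.N0=(alive,v0) N0.N1=(alive,v1) N0.N2=(dead,v1)
Op 7: N2 marks N1=dead -> (dead,v2)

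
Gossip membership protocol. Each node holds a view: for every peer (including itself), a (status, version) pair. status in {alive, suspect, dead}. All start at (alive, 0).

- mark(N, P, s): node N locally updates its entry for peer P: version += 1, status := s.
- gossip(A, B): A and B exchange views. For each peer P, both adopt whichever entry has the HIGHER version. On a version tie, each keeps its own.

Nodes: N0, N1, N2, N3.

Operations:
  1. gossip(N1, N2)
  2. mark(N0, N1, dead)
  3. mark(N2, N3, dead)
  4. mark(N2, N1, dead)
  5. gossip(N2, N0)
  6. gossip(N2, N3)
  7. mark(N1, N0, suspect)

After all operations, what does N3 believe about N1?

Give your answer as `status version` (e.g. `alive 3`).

Answer: dead 1

Derivation:
Op 1: gossip N1<->N2 -> N1.N0=(alive,v0) N1.N1=(alive,v0) N1.N2=(alive,v0) N1.N3=(alive,v0) | N2.N0=(alive,v0) N2.N1=(alive,v0) N2.N2=(alive,v0) N2.N3=(alive,v0)
Op 2: N0 marks N1=dead -> (dead,v1)
Op 3: N2 marks N3=dead -> (dead,v1)
Op 4: N2 marks N1=dead -> (dead,v1)
Op 5: gossip N2<->N0 -> N2.N0=(alive,v0) N2.N1=(dead,v1) N2.N2=(alive,v0) N2.N3=(dead,v1) | N0.N0=(alive,v0) N0.N1=(dead,v1) N0.N2=(alive,v0) N0.N3=(dead,v1)
Op 6: gossip N2<->N3 -> N2.N0=(alive,v0) N2.N1=(dead,v1) N2.N2=(alive,v0) N2.N3=(dead,v1) | N3.N0=(alive,v0) N3.N1=(dead,v1) N3.N2=(alive,v0) N3.N3=(dead,v1)
Op 7: N1 marks N0=suspect -> (suspect,v1)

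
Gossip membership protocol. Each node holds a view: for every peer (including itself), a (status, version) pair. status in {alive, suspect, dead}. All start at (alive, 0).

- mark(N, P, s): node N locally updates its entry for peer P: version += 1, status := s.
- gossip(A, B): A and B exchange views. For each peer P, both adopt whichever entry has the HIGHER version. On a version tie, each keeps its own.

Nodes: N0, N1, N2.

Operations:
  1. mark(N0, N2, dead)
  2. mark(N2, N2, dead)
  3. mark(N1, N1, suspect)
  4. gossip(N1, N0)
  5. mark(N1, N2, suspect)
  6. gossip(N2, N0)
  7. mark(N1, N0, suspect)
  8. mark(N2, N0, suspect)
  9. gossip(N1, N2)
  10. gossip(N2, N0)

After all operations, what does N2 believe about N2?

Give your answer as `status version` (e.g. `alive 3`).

Answer: suspect 2

Derivation:
Op 1: N0 marks N2=dead -> (dead,v1)
Op 2: N2 marks N2=dead -> (dead,v1)
Op 3: N1 marks N1=suspect -> (suspect,v1)
Op 4: gossip N1<->N0 -> N1.N0=(alive,v0) N1.N1=(suspect,v1) N1.N2=(dead,v1) | N0.N0=(alive,v0) N0.N1=(suspect,v1) N0.N2=(dead,v1)
Op 5: N1 marks N2=suspect -> (suspect,v2)
Op 6: gossip N2<->N0 -> N2.N0=(alive,v0) N2.N1=(suspect,v1) N2.N2=(dead,v1) | N0.N0=(alive,v0) N0.N1=(suspect,v1) N0.N2=(dead,v1)
Op 7: N1 marks N0=suspect -> (suspect,v1)
Op 8: N2 marks N0=suspect -> (suspect,v1)
Op 9: gossip N1<->N2 -> N1.N0=(suspect,v1) N1.N1=(suspect,v1) N1.N2=(suspect,v2) | N2.N0=(suspect,v1) N2.N1=(suspect,v1) N2.N2=(suspect,v2)
Op 10: gossip N2<->N0 -> N2.N0=(suspect,v1) N2.N1=(suspect,v1) N2.N2=(suspect,v2) | N0.N0=(suspect,v1) N0.N1=(suspect,v1) N0.N2=(suspect,v2)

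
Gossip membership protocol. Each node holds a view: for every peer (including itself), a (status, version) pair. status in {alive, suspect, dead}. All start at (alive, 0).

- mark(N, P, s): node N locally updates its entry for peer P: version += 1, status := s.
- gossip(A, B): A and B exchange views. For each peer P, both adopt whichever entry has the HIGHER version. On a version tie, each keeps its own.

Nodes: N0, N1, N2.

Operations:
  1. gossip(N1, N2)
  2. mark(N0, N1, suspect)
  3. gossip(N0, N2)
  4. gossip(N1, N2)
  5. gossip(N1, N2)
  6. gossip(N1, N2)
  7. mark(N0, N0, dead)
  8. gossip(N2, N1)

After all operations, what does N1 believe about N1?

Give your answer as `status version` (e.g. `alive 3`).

Op 1: gossip N1<->N2 -> N1.N0=(alive,v0) N1.N1=(alive,v0) N1.N2=(alive,v0) | N2.N0=(alive,v0) N2.N1=(alive,v0) N2.N2=(alive,v0)
Op 2: N0 marks N1=suspect -> (suspect,v1)
Op 3: gossip N0<->N2 -> N0.N0=(alive,v0) N0.N1=(suspect,v1) N0.N2=(alive,v0) | N2.N0=(alive,v0) N2.N1=(suspect,v1) N2.N2=(alive,v0)
Op 4: gossip N1<->N2 -> N1.N0=(alive,v0) N1.N1=(suspect,v1) N1.N2=(alive,v0) | N2.N0=(alive,v0) N2.N1=(suspect,v1) N2.N2=(alive,v0)
Op 5: gossip N1<->N2 -> N1.N0=(alive,v0) N1.N1=(suspect,v1) N1.N2=(alive,v0) | N2.N0=(alive,v0) N2.N1=(suspect,v1) N2.N2=(alive,v0)
Op 6: gossip N1<->N2 -> N1.N0=(alive,v0) N1.N1=(suspect,v1) N1.N2=(alive,v0) | N2.N0=(alive,v0) N2.N1=(suspect,v1) N2.N2=(alive,v0)
Op 7: N0 marks N0=dead -> (dead,v1)
Op 8: gossip N2<->N1 -> N2.N0=(alive,v0) N2.N1=(suspect,v1) N2.N2=(alive,v0) | N1.N0=(alive,v0) N1.N1=(suspect,v1) N1.N2=(alive,v0)

Answer: suspect 1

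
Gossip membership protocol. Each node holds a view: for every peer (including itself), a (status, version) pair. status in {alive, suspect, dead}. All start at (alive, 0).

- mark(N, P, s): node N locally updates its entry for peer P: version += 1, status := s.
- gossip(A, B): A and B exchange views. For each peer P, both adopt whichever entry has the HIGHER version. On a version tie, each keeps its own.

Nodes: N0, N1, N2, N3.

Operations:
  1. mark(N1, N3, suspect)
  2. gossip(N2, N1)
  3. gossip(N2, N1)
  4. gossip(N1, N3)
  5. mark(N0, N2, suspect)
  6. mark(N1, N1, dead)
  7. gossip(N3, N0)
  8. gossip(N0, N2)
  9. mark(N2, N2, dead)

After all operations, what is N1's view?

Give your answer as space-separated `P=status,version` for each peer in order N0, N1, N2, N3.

Answer: N0=alive,0 N1=dead,1 N2=alive,0 N3=suspect,1

Derivation:
Op 1: N1 marks N3=suspect -> (suspect,v1)
Op 2: gossip N2<->N1 -> N2.N0=(alive,v0) N2.N1=(alive,v0) N2.N2=(alive,v0) N2.N3=(suspect,v1) | N1.N0=(alive,v0) N1.N1=(alive,v0) N1.N2=(alive,v0) N1.N3=(suspect,v1)
Op 3: gossip N2<->N1 -> N2.N0=(alive,v0) N2.N1=(alive,v0) N2.N2=(alive,v0) N2.N3=(suspect,v1) | N1.N0=(alive,v0) N1.N1=(alive,v0) N1.N2=(alive,v0) N1.N3=(suspect,v1)
Op 4: gossip N1<->N3 -> N1.N0=(alive,v0) N1.N1=(alive,v0) N1.N2=(alive,v0) N1.N3=(suspect,v1) | N3.N0=(alive,v0) N3.N1=(alive,v0) N3.N2=(alive,v0) N3.N3=(suspect,v1)
Op 5: N0 marks N2=suspect -> (suspect,v1)
Op 6: N1 marks N1=dead -> (dead,v1)
Op 7: gossip N3<->N0 -> N3.N0=(alive,v0) N3.N1=(alive,v0) N3.N2=(suspect,v1) N3.N3=(suspect,v1) | N0.N0=(alive,v0) N0.N1=(alive,v0) N0.N2=(suspect,v1) N0.N3=(suspect,v1)
Op 8: gossip N0<->N2 -> N0.N0=(alive,v0) N0.N1=(alive,v0) N0.N2=(suspect,v1) N0.N3=(suspect,v1) | N2.N0=(alive,v0) N2.N1=(alive,v0) N2.N2=(suspect,v1) N2.N3=(suspect,v1)
Op 9: N2 marks N2=dead -> (dead,v2)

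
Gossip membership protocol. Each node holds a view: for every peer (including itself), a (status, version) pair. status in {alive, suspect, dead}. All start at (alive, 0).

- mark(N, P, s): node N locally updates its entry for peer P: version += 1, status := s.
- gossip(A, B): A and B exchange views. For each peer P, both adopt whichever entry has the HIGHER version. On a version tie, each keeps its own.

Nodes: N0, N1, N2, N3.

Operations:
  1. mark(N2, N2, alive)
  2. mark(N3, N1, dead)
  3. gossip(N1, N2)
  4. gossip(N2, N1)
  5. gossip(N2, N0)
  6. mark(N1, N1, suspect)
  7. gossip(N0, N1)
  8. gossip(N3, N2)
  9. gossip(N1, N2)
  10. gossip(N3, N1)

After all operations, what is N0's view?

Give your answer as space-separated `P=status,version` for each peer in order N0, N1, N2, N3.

Answer: N0=alive,0 N1=suspect,1 N2=alive,1 N3=alive,0

Derivation:
Op 1: N2 marks N2=alive -> (alive,v1)
Op 2: N3 marks N1=dead -> (dead,v1)
Op 3: gossip N1<->N2 -> N1.N0=(alive,v0) N1.N1=(alive,v0) N1.N2=(alive,v1) N1.N3=(alive,v0) | N2.N0=(alive,v0) N2.N1=(alive,v0) N2.N2=(alive,v1) N2.N3=(alive,v0)
Op 4: gossip N2<->N1 -> N2.N0=(alive,v0) N2.N1=(alive,v0) N2.N2=(alive,v1) N2.N3=(alive,v0) | N1.N0=(alive,v0) N1.N1=(alive,v0) N1.N2=(alive,v1) N1.N3=(alive,v0)
Op 5: gossip N2<->N0 -> N2.N0=(alive,v0) N2.N1=(alive,v0) N2.N2=(alive,v1) N2.N3=(alive,v0) | N0.N0=(alive,v0) N0.N1=(alive,v0) N0.N2=(alive,v1) N0.N3=(alive,v0)
Op 6: N1 marks N1=suspect -> (suspect,v1)
Op 7: gossip N0<->N1 -> N0.N0=(alive,v0) N0.N1=(suspect,v1) N0.N2=(alive,v1) N0.N3=(alive,v0) | N1.N0=(alive,v0) N1.N1=(suspect,v1) N1.N2=(alive,v1) N1.N3=(alive,v0)
Op 8: gossip N3<->N2 -> N3.N0=(alive,v0) N3.N1=(dead,v1) N3.N2=(alive,v1) N3.N3=(alive,v0) | N2.N0=(alive,v0) N2.N1=(dead,v1) N2.N2=(alive,v1) N2.N3=(alive,v0)
Op 9: gossip N1<->N2 -> N1.N0=(alive,v0) N1.N1=(suspect,v1) N1.N2=(alive,v1) N1.N3=(alive,v0) | N2.N0=(alive,v0) N2.N1=(dead,v1) N2.N2=(alive,v1) N2.N3=(alive,v0)
Op 10: gossip N3<->N1 -> N3.N0=(alive,v0) N3.N1=(dead,v1) N3.N2=(alive,v1) N3.N3=(alive,v0) | N1.N0=(alive,v0) N1.N1=(suspect,v1) N1.N2=(alive,v1) N1.N3=(alive,v0)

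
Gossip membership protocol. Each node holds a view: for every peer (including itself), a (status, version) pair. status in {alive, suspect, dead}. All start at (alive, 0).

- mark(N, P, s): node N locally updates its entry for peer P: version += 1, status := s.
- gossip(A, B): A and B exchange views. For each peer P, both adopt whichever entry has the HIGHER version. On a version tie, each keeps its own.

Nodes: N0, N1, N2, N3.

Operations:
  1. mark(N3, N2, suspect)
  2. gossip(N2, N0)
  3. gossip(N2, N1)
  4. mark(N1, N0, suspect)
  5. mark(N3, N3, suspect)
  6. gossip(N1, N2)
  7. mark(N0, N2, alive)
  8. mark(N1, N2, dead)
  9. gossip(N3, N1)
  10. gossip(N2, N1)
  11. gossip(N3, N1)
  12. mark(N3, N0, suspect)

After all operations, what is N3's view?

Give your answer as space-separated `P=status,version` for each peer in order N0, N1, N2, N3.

Op 1: N3 marks N2=suspect -> (suspect,v1)
Op 2: gossip N2<->N0 -> N2.N0=(alive,v0) N2.N1=(alive,v0) N2.N2=(alive,v0) N2.N3=(alive,v0) | N0.N0=(alive,v0) N0.N1=(alive,v0) N0.N2=(alive,v0) N0.N3=(alive,v0)
Op 3: gossip N2<->N1 -> N2.N0=(alive,v0) N2.N1=(alive,v0) N2.N2=(alive,v0) N2.N3=(alive,v0) | N1.N0=(alive,v0) N1.N1=(alive,v0) N1.N2=(alive,v0) N1.N3=(alive,v0)
Op 4: N1 marks N0=suspect -> (suspect,v1)
Op 5: N3 marks N3=suspect -> (suspect,v1)
Op 6: gossip N1<->N2 -> N1.N0=(suspect,v1) N1.N1=(alive,v0) N1.N2=(alive,v0) N1.N3=(alive,v0) | N2.N0=(suspect,v1) N2.N1=(alive,v0) N2.N2=(alive,v0) N2.N3=(alive,v0)
Op 7: N0 marks N2=alive -> (alive,v1)
Op 8: N1 marks N2=dead -> (dead,v1)
Op 9: gossip N3<->N1 -> N3.N0=(suspect,v1) N3.N1=(alive,v0) N3.N2=(suspect,v1) N3.N3=(suspect,v1) | N1.N0=(suspect,v1) N1.N1=(alive,v0) N1.N2=(dead,v1) N1.N3=(suspect,v1)
Op 10: gossip N2<->N1 -> N2.N0=(suspect,v1) N2.N1=(alive,v0) N2.N2=(dead,v1) N2.N3=(suspect,v1) | N1.N0=(suspect,v1) N1.N1=(alive,v0) N1.N2=(dead,v1) N1.N3=(suspect,v1)
Op 11: gossip N3<->N1 -> N3.N0=(suspect,v1) N3.N1=(alive,v0) N3.N2=(suspect,v1) N3.N3=(suspect,v1) | N1.N0=(suspect,v1) N1.N1=(alive,v0) N1.N2=(dead,v1) N1.N3=(suspect,v1)
Op 12: N3 marks N0=suspect -> (suspect,v2)

Answer: N0=suspect,2 N1=alive,0 N2=suspect,1 N3=suspect,1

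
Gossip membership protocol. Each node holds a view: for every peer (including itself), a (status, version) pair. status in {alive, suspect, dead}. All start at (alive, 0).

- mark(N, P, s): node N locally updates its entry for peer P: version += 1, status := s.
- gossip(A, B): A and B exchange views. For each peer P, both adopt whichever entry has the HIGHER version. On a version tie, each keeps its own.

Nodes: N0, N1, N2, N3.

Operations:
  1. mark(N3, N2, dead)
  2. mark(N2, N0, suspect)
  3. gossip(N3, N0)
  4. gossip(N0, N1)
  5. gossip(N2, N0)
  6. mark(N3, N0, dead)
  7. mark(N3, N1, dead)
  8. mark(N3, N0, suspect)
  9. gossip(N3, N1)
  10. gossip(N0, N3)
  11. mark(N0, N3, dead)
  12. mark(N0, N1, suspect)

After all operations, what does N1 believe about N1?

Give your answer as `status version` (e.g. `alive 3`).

Op 1: N3 marks N2=dead -> (dead,v1)
Op 2: N2 marks N0=suspect -> (suspect,v1)
Op 3: gossip N3<->N0 -> N3.N0=(alive,v0) N3.N1=(alive,v0) N3.N2=(dead,v1) N3.N3=(alive,v0) | N0.N0=(alive,v0) N0.N1=(alive,v0) N0.N2=(dead,v1) N0.N3=(alive,v0)
Op 4: gossip N0<->N1 -> N0.N0=(alive,v0) N0.N1=(alive,v0) N0.N2=(dead,v1) N0.N3=(alive,v0) | N1.N0=(alive,v0) N1.N1=(alive,v0) N1.N2=(dead,v1) N1.N3=(alive,v0)
Op 5: gossip N2<->N0 -> N2.N0=(suspect,v1) N2.N1=(alive,v0) N2.N2=(dead,v1) N2.N3=(alive,v0) | N0.N0=(suspect,v1) N0.N1=(alive,v0) N0.N2=(dead,v1) N0.N3=(alive,v0)
Op 6: N3 marks N0=dead -> (dead,v1)
Op 7: N3 marks N1=dead -> (dead,v1)
Op 8: N3 marks N0=suspect -> (suspect,v2)
Op 9: gossip N3<->N1 -> N3.N0=(suspect,v2) N3.N1=(dead,v1) N3.N2=(dead,v1) N3.N3=(alive,v0) | N1.N0=(suspect,v2) N1.N1=(dead,v1) N1.N2=(dead,v1) N1.N3=(alive,v0)
Op 10: gossip N0<->N3 -> N0.N0=(suspect,v2) N0.N1=(dead,v1) N0.N2=(dead,v1) N0.N3=(alive,v0) | N3.N0=(suspect,v2) N3.N1=(dead,v1) N3.N2=(dead,v1) N3.N3=(alive,v0)
Op 11: N0 marks N3=dead -> (dead,v1)
Op 12: N0 marks N1=suspect -> (suspect,v2)

Answer: dead 1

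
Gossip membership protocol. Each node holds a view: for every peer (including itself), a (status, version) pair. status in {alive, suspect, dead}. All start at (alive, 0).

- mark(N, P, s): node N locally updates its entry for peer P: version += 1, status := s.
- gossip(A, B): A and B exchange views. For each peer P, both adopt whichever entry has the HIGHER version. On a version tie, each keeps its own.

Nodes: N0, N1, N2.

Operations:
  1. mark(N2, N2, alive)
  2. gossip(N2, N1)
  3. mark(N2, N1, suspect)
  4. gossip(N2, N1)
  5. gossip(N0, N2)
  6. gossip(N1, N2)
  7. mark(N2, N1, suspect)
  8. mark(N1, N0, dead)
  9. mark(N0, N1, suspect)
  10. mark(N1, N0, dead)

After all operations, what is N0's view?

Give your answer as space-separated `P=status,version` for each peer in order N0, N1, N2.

Op 1: N2 marks N2=alive -> (alive,v1)
Op 2: gossip N2<->N1 -> N2.N0=(alive,v0) N2.N1=(alive,v0) N2.N2=(alive,v1) | N1.N0=(alive,v0) N1.N1=(alive,v0) N1.N2=(alive,v1)
Op 3: N2 marks N1=suspect -> (suspect,v1)
Op 4: gossip N2<->N1 -> N2.N0=(alive,v0) N2.N1=(suspect,v1) N2.N2=(alive,v1) | N1.N0=(alive,v0) N1.N1=(suspect,v1) N1.N2=(alive,v1)
Op 5: gossip N0<->N2 -> N0.N0=(alive,v0) N0.N1=(suspect,v1) N0.N2=(alive,v1) | N2.N0=(alive,v0) N2.N1=(suspect,v1) N2.N2=(alive,v1)
Op 6: gossip N1<->N2 -> N1.N0=(alive,v0) N1.N1=(suspect,v1) N1.N2=(alive,v1) | N2.N0=(alive,v0) N2.N1=(suspect,v1) N2.N2=(alive,v1)
Op 7: N2 marks N1=suspect -> (suspect,v2)
Op 8: N1 marks N0=dead -> (dead,v1)
Op 9: N0 marks N1=suspect -> (suspect,v2)
Op 10: N1 marks N0=dead -> (dead,v2)

Answer: N0=alive,0 N1=suspect,2 N2=alive,1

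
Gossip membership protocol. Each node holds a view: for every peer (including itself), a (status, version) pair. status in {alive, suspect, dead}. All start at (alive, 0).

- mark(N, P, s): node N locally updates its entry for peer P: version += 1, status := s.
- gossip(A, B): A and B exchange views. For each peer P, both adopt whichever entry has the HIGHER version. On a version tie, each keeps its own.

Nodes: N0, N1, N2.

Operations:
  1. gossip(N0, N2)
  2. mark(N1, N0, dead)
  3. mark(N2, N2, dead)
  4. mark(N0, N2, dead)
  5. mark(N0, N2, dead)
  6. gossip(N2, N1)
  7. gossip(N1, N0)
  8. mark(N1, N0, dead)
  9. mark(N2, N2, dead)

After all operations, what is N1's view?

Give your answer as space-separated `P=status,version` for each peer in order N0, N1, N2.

Op 1: gossip N0<->N2 -> N0.N0=(alive,v0) N0.N1=(alive,v0) N0.N2=(alive,v0) | N2.N0=(alive,v0) N2.N1=(alive,v0) N2.N2=(alive,v0)
Op 2: N1 marks N0=dead -> (dead,v1)
Op 3: N2 marks N2=dead -> (dead,v1)
Op 4: N0 marks N2=dead -> (dead,v1)
Op 5: N0 marks N2=dead -> (dead,v2)
Op 6: gossip N2<->N1 -> N2.N0=(dead,v1) N2.N1=(alive,v0) N2.N2=(dead,v1) | N1.N0=(dead,v1) N1.N1=(alive,v0) N1.N2=(dead,v1)
Op 7: gossip N1<->N0 -> N1.N0=(dead,v1) N1.N1=(alive,v0) N1.N2=(dead,v2) | N0.N0=(dead,v1) N0.N1=(alive,v0) N0.N2=(dead,v2)
Op 8: N1 marks N0=dead -> (dead,v2)
Op 9: N2 marks N2=dead -> (dead,v2)

Answer: N0=dead,2 N1=alive,0 N2=dead,2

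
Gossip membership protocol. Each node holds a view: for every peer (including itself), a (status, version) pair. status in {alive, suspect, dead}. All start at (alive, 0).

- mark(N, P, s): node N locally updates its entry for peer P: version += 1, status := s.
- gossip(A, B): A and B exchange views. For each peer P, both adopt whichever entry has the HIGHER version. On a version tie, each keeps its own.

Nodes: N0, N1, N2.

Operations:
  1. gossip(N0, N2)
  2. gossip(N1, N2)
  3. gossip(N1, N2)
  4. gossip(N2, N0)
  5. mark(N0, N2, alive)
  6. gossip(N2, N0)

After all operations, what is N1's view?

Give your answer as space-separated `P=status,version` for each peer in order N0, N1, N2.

Op 1: gossip N0<->N2 -> N0.N0=(alive,v0) N0.N1=(alive,v0) N0.N2=(alive,v0) | N2.N0=(alive,v0) N2.N1=(alive,v0) N2.N2=(alive,v0)
Op 2: gossip N1<->N2 -> N1.N0=(alive,v0) N1.N1=(alive,v0) N1.N2=(alive,v0) | N2.N0=(alive,v0) N2.N1=(alive,v0) N2.N2=(alive,v0)
Op 3: gossip N1<->N2 -> N1.N0=(alive,v0) N1.N1=(alive,v0) N1.N2=(alive,v0) | N2.N0=(alive,v0) N2.N1=(alive,v0) N2.N2=(alive,v0)
Op 4: gossip N2<->N0 -> N2.N0=(alive,v0) N2.N1=(alive,v0) N2.N2=(alive,v0) | N0.N0=(alive,v0) N0.N1=(alive,v0) N0.N2=(alive,v0)
Op 5: N0 marks N2=alive -> (alive,v1)
Op 6: gossip N2<->N0 -> N2.N0=(alive,v0) N2.N1=(alive,v0) N2.N2=(alive,v1) | N0.N0=(alive,v0) N0.N1=(alive,v0) N0.N2=(alive,v1)

Answer: N0=alive,0 N1=alive,0 N2=alive,0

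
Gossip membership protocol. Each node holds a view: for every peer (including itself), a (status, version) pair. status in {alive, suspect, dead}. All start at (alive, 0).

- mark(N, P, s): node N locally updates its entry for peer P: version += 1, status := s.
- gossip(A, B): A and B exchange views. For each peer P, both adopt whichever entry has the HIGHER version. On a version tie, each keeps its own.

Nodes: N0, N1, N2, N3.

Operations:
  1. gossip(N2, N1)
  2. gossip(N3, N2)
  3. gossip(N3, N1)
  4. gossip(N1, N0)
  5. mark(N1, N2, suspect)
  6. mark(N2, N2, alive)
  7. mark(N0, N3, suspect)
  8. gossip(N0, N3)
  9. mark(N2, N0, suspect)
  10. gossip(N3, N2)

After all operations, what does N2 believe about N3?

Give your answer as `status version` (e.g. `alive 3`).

Op 1: gossip N2<->N1 -> N2.N0=(alive,v0) N2.N1=(alive,v0) N2.N2=(alive,v0) N2.N3=(alive,v0) | N1.N0=(alive,v0) N1.N1=(alive,v0) N1.N2=(alive,v0) N1.N3=(alive,v0)
Op 2: gossip N3<->N2 -> N3.N0=(alive,v0) N3.N1=(alive,v0) N3.N2=(alive,v0) N3.N3=(alive,v0) | N2.N0=(alive,v0) N2.N1=(alive,v0) N2.N2=(alive,v0) N2.N3=(alive,v0)
Op 3: gossip N3<->N1 -> N3.N0=(alive,v0) N3.N1=(alive,v0) N3.N2=(alive,v0) N3.N3=(alive,v0) | N1.N0=(alive,v0) N1.N1=(alive,v0) N1.N2=(alive,v0) N1.N3=(alive,v0)
Op 4: gossip N1<->N0 -> N1.N0=(alive,v0) N1.N1=(alive,v0) N1.N2=(alive,v0) N1.N3=(alive,v0) | N0.N0=(alive,v0) N0.N1=(alive,v0) N0.N2=(alive,v0) N0.N3=(alive,v0)
Op 5: N1 marks N2=suspect -> (suspect,v1)
Op 6: N2 marks N2=alive -> (alive,v1)
Op 7: N0 marks N3=suspect -> (suspect,v1)
Op 8: gossip N0<->N3 -> N0.N0=(alive,v0) N0.N1=(alive,v0) N0.N2=(alive,v0) N0.N3=(suspect,v1) | N3.N0=(alive,v0) N3.N1=(alive,v0) N3.N2=(alive,v0) N3.N3=(suspect,v1)
Op 9: N2 marks N0=suspect -> (suspect,v1)
Op 10: gossip N3<->N2 -> N3.N0=(suspect,v1) N3.N1=(alive,v0) N3.N2=(alive,v1) N3.N3=(suspect,v1) | N2.N0=(suspect,v1) N2.N1=(alive,v0) N2.N2=(alive,v1) N2.N3=(suspect,v1)

Answer: suspect 1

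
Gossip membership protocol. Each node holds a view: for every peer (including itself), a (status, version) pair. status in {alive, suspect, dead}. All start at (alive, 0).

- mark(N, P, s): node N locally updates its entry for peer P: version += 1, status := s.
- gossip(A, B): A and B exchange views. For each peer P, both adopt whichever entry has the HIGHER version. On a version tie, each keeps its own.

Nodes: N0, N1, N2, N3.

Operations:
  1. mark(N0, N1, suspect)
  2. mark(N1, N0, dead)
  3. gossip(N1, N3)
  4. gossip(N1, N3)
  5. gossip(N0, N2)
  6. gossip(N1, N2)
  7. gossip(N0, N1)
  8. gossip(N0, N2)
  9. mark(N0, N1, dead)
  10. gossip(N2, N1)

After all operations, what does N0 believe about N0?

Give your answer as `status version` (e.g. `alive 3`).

Op 1: N0 marks N1=suspect -> (suspect,v1)
Op 2: N1 marks N0=dead -> (dead,v1)
Op 3: gossip N1<->N3 -> N1.N0=(dead,v1) N1.N1=(alive,v0) N1.N2=(alive,v0) N1.N3=(alive,v0) | N3.N0=(dead,v1) N3.N1=(alive,v0) N3.N2=(alive,v0) N3.N3=(alive,v0)
Op 4: gossip N1<->N3 -> N1.N0=(dead,v1) N1.N1=(alive,v0) N1.N2=(alive,v0) N1.N3=(alive,v0) | N3.N0=(dead,v1) N3.N1=(alive,v0) N3.N2=(alive,v0) N3.N3=(alive,v0)
Op 5: gossip N0<->N2 -> N0.N0=(alive,v0) N0.N1=(suspect,v1) N0.N2=(alive,v0) N0.N3=(alive,v0) | N2.N0=(alive,v0) N2.N1=(suspect,v1) N2.N2=(alive,v0) N2.N3=(alive,v0)
Op 6: gossip N1<->N2 -> N1.N0=(dead,v1) N1.N1=(suspect,v1) N1.N2=(alive,v0) N1.N3=(alive,v0) | N2.N0=(dead,v1) N2.N1=(suspect,v1) N2.N2=(alive,v0) N2.N3=(alive,v0)
Op 7: gossip N0<->N1 -> N0.N0=(dead,v1) N0.N1=(suspect,v1) N0.N2=(alive,v0) N0.N3=(alive,v0) | N1.N0=(dead,v1) N1.N1=(suspect,v1) N1.N2=(alive,v0) N1.N3=(alive,v0)
Op 8: gossip N0<->N2 -> N0.N0=(dead,v1) N0.N1=(suspect,v1) N0.N2=(alive,v0) N0.N3=(alive,v0) | N2.N0=(dead,v1) N2.N1=(suspect,v1) N2.N2=(alive,v0) N2.N3=(alive,v0)
Op 9: N0 marks N1=dead -> (dead,v2)
Op 10: gossip N2<->N1 -> N2.N0=(dead,v1) N2.N1=(suspect,v1) N2.N2=(alive,v0) N2.N3=(alive,v0) | N1.N0=(dead,v1) N1.N1=(suspect,v1) N1.N2=(alive,v0) N1.N3=(alive,v0)

Answer: dead 1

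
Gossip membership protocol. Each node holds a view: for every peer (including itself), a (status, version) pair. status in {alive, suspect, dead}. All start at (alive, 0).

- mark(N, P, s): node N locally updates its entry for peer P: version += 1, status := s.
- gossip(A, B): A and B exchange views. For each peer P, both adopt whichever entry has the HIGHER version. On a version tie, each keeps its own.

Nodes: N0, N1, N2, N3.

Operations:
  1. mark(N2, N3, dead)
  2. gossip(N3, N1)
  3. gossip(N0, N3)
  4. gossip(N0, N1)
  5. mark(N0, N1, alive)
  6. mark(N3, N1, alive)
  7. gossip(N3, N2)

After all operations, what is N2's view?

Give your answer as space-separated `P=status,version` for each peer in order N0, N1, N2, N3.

Op 1: N2 marks N3=dead -> (dead,v1)
Op 2: gossip N3<->N1 -> N3.N0=(alive,v0) N3.N1=(alive,v0) N3.N2=(alive,v0) N3.N3=(alive,v0) | N1.N0=(alive,v0) N1.N1=(alive,v0) N1.N2=(alive,v0) N1.N3=(alive,v0)
Op 3: gossip N0<->N3 -> N0.N0=(alive,v0) N0.N1=(alive,v0) N0.N2=(alive,v0) N0.N3=(alive,v0) | N3.N0=(alive,v0) N3.N1=(alive,v0) N3.N2=(alive,v0) N3.N3=(alive,v0)
Op 4: gossip N0<->N1 -> N0.N0=(alive,v0) N0.N1=(alive,v0) N0.N2=(alive,v0) N0.N3=(alive,v0) | N1.N0=(alive,v0) N1.N1=(alive,v0) N1.N2=(alive,v0) N1.N3=(alive,v0)
Op 5: N0 marks N1=alive -> (alive,v1)
Op 6: N3 marks N1=alive -> (alive,v1)
Op 7: gossip N3<->N2 -> N3.N0=(alive,v0) N3.N1=(alive,v1) N3.N2=(alive,v0) N3.N3=(dead,v1) | N2.N0=(alive,v0) N2.N1=(alive,v1) N2.N2=(alive,v0) N2.N3=(dead,v1)

Answer: N0=alive,0 N1=alive,1 N2=alive,0 N3=dead,1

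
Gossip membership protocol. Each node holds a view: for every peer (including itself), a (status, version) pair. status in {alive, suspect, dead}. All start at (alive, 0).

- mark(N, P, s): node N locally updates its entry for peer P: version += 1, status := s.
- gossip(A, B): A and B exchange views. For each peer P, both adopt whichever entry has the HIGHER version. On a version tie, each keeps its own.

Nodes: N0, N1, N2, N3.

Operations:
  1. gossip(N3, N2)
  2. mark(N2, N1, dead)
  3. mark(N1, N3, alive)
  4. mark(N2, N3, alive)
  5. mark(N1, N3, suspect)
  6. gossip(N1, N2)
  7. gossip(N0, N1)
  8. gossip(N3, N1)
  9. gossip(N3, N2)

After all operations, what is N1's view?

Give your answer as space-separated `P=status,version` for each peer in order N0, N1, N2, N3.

Answer: N0=alive,0 N1=dead,1 N2=alive,0 N3=suspect,2

Derivation:
Op 1: gossip N3<->N2 -> N3.N0=(alive,v0) N3.N1=(alive,v0) N3.N2=(alive,v0) N3.N3=(alive,v0) | N2.N0=(alive,v0) N2.N1=(alive,v0) N2.N2=(alive,v0) N2.N3=(alive,v0)
Op 2: N2 marks N1=dead -> (dead,v1)
Op 3: N1 marks N3=alive -> (alive,v1)
Op 4: N2 marks N3=alive -> (alive,v1)
Op 5: N1 marks N3=suspect -> (suspect,v2)
Op 6: gossip N1<->N2 -> N1.N0=(alive,v0) N1.N1=(dead,v1) N1.N2=(alive,v0) N1.N3=(suspect,v2) | N2.N0=(alive,v0) N2.N1=(dead,v1) N2.N2=(alive,v0) N2.N3=(suspect,v2)
Op 7: gossip N0<->N1 -> N0.N0=(alive,v0) N0.N1=(dead,v1) N0.N2=(alive,v0) N0.N3=(suspect,v2) | N1.N0=(alive,v0) N1.N1=(dead,v1) N1.N2=(alive,v0) N1.N3=(suspect,v2)
Op 8: gossip N3<->N1 -> N3.N0=(alive,v0) N3.N1=(dead,v1) N3.N2=(alive,v0) N3.N3=(suspect,v2) | N1.N0=(alive,v0) N1.N1=(dead,v1) N1.N2=(alive,v0) N1.N3=(suspect,v2)
Op 9: gossip N3<->N2 -> N3.N0=(alive,v0) N3.N1=(dead,v1) N3.N2=(alive,v0) N3.N3=(suspect,v2) | N2.N0=(alive,v0) N2.N1=(dead,v1) N2.N2=(alive,v0) N2.N3=(suspect,v2)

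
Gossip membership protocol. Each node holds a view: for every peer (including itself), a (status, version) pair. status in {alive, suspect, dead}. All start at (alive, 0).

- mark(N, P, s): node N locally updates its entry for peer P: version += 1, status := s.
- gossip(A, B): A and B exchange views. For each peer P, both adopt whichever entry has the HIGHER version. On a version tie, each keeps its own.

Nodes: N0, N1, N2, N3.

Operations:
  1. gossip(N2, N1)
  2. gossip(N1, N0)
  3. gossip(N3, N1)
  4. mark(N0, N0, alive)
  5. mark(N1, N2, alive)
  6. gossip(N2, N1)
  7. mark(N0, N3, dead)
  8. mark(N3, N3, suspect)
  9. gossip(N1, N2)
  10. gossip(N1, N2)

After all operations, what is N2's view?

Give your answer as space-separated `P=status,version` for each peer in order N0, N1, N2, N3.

Answer: N0=alive,0 N1=alive,0 N2=alive,1 N3=alive,0

Derivation:
Op 1: gossip N2<->N1 -> N2.N0=(alive,v0) N2.N1=(alive,v0) N2.N2=(alive,v0) N2.N3=(alive,v0) | N1.N0=(alive,v0) N1.N1=(alive,v0) N1.N2=(alive,v0) N1.N3=(alive,v0)
Op 2: gossip N1<->N0 -> N1.N0=(alive,v0) N1.N1=(alive,v0) N1.N2=(alive,v0) N1.N3=(alive,v0) | N0.N0=(alive,v0) N0.N1=(alive,v0) N0.N2=(alive,v0) N0.N3=(alive,v0)
Op 3: gossip N3<->N1 -> N3.N0=(alive,v0) N3.N1=(alive,v0) N3.N2=(alive,v0) N3.N3=(alive,v0) | N1.N0=(alive,v0) N1.N1=(alive,v0) N1.N2=(alive,v0) N1.N3=(alive,v0)
Op 4: N0 marks N0=alive -> (alive,v1)
Op 5: N1 marks N2=alive -> (alive,v1)
Op 6: gossip N2<->N1 -> N2.N0=(alive,v0) N2.N1=(alive,v0) N2.N2=(alive,v1) N2.N3=(alive,v0) | N1.N0=(alive,v0) N1.N1=(alive,v0) N1.N2=(alive,v1) N1.N3=(alive,v0)
Op 7: N0 marks N3=dead -> (dead,v1)
Op 8: N3 marks N3=suspect -> (suspect,v1)
Op 9: gossip N1<->N2 -> N1.N0=(alive,v0) N1.N1=(alive,v0) N1.N2=(alive,v1) N1.N3=(alive,v0) | N2.N0=(alive,v0) N2.N1=(alive,v0) N2.N2=(alive,v1) N2.N3=(alive,v0)
Op 10: gossip N1<->N2 -> N1.N0=(alive,v0) N1.N1=(alive,v0) N1.N2=(alive,v1) N1.N3=(alive,v0) | N2.N0=(alive,v0) N2.N1=(alive,v0) N2.N2=(alive,v1) N2.N3=(alive,v0)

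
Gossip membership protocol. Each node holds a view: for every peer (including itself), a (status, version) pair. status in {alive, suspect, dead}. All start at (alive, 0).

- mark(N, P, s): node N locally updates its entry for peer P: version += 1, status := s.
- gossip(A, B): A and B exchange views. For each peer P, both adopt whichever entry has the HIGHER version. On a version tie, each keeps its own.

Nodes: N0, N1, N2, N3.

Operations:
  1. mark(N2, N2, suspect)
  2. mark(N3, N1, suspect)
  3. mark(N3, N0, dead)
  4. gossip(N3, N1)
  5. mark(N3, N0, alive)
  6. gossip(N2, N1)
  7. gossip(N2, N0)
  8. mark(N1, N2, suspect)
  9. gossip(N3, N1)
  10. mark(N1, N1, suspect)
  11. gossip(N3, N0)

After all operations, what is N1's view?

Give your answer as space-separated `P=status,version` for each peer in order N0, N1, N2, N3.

Answer: N0=alive,2 N1=suspect,2 N2=suspect,2 N3=alive,0

Derivation:
Op 1: N2 marks N2=suspect -> (suspect,v1)
Op 2: N3 marks N1=suspect -> (suspect,v1)
Op 3: N3 marks N0=dead -> (dead,v1)
Op 4: gossip N3<->N1 -> N3.N0=(dead,v1) N3.N1=(suspect,v1) N3.N2=(alive,v0) N3.N3=(alive,v0) | N1.N0=(dead,v1) N1.N1=(suspect,v1) N1.N2=(alive,v0) N1.N3=(alive,v0)
Op 5: N3 marks N0=alive -> (alive,v2)
Op 6: gossip N2<->N1 -> N2.N0=(dead,v1) N2.N1=(suspect,v1) N2.N2=(suspect,v1) N2.N3=(alive,v0) | N1.N0=(dead,v1) N1.N1=(suspect,v1) N1.N2=(suspect,v1) N1.N3=(alive,v0)
Op 7: gossip N2<->N0 -> N2.N0=(dead,v1) N2.N1=(suspect,v1) N2.N2=(suspect,v1) N2.N3=(alive,v0) | N0.N0=(dead,v1) N0.N1=(suspect,v1) N0.N2=(suspect,v1) N0.N3=(alive,v0)
Op 8: N1 marks N2=suspect -> (suspect,v2)
Op 9: gossip N3<->N1 -> N3.N0=(alive,v2) N3.N1=(suspect,v1) N3.N2=(suspect,v2) N3.N3=(alive,v0) | N1.N0=(alive,v2) N1.N1=(suspect,v1) N1.N2=(suspect,v2) N1.N3=(alive,v0)
Op 10: N1 marks N1=suspect -> (suspect,v2)
Op 11: gossip N3<->N0 -> N3.N0=(alive,v2) N3.N1=(suspect,v1) N3.N2=(suspect,v2) N3.N3=(alive,v0) | N0.N0=(alive,v2) N0.N1=(suspect,v1) N0.N2=(suspect,v2) N0.N3=(alive,v0)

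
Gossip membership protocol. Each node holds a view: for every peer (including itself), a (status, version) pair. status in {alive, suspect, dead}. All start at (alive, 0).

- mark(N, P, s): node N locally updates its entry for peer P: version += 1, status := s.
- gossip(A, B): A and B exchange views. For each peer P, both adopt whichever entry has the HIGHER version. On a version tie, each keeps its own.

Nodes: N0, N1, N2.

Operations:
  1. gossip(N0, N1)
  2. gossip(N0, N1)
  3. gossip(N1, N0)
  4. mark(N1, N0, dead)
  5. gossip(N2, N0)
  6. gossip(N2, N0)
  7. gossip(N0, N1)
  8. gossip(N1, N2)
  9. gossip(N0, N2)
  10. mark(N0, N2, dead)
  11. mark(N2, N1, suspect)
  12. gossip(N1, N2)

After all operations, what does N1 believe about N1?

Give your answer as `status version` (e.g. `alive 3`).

Answer: suspect 1

Derivation:
Op 1: gossip N0<->N1 -> N0.N0=(alive,v0) N0.N1=(alive,v0) N0.N2=(alive,v0) | N1.N0=(alive,v0) N1.N1=(alive,v0) N1.N2=(alive,v0)
Op 2: gossip N0<->N1 -> N0.N0=(alive,v0) N0.N1=(alive,v0) N0.N2=(alive,v0) | N1.N0=(alive,v0) N1.N1=(alive,v0) N1.N2=(alive,v0)
Op 3: gossip N1<->N0 -> N1.N0=(alive,v0) N1.N1=(alive,v0) N1.N2=(alive,v0) | N0.N0=(alive,v0) N0.N1=(alive,v0) N0.N2=(alive,v0)
Op 4: N1 marks N0=dead -> (dead,v1)
Op 5: gossip N2<->N0 -> N2.N0=(alive,v0) N2.N1=(alive,v0) N2.N2=(alive,v0) | N0.N0=(alive,v0) N0.N1=(alive,v0) N0.N2=(alive,v0)
Op 6: gossip N2<->N0 -> N2.N0=(alive,v0) N2.N1=(alive,v0) N2.N2=(alive,v0) | N0.N0=(alive,v0) N0.N1=(alive,v0) N0.N2=(alive,v0)
Op 7: gossip N0<->N1 -> N0.N0=(dead,v1) N0.N1=(alive,v0) N0.N2=(alive,v0) | N1.N0=(dead,v1) N1.N1=(alive,v0) N1.N2=(alive,v0)
Op 8: gossip N1<->N2 -> N1.N0=(dead,v1) N1.N1=(alive,v0) N1.N2=(alive,v0) | N2.N0=(dead,v1) N2.N1=(alive,v0) N2.N2=(alive,v0)
Op 9: gossip N0<->N2 -> N0.N0=(dead,v1) N0.N1=(alive,v0) N0.N2=(alive,v0) | N2.N0=(dead,v1) N2.N1=(alive,v0) N2.N2=(alive,v0)
Op 10: N0 marks N2=dead -> (dead,v1)
Op 11: N2 marks N1=suspect -> (suspect,v1)
Op 12: gossip N1<->N2 -> N1.N0=(dead,v1) N1.N1=(suspect,v1) N1.N2=(alive,v0) | N2.N0=(dead,v1) N2.N1=(suspect,v1) N2.N2=(alive,v0)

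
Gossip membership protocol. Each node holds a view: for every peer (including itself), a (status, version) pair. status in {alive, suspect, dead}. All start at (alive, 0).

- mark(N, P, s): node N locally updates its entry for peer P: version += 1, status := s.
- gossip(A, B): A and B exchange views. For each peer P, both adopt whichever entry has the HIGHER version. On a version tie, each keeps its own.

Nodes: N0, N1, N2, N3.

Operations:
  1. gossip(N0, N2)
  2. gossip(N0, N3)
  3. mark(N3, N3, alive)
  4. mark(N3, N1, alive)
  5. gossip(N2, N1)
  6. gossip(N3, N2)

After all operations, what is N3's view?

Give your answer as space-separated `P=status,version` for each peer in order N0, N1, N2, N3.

Answer: N0=alive,0 N1=alive,1 N2=alive,0 N3=alive,1

Derivation:
Op 1: gossip N0<->N2 -> N0.N0=(alive,v0) N0.N1=(alive,v0) N0.N2=(alive,v0) N0.N3=(alive,v0) | N2.N0=(alive,v0) N2.N1=(alive,v0) N2.N2=(alive,v0) N2.N3=(alive,v0)
Op 2: gossip N0<->N3 -> N0.N0=(alive,v0) N0.N1=(alive,v0) N0.N2=(alive,v0) N0.N3=(alive,v0) | N3.N0=(alive,v0) N3.N1=(alive,v0) N3.N2=(alive,v0) N3.N3=(alive,v0)
Op 3: N3 marks N3=alive -> (alive,v1)
Op 4: N3 marks N1=alive -> (alive,v1)
Op 5: gossip N2<->N1 -> N2.N0=(alive,v0) N2.N1=(alive,v0) N2.N2=(alive,v0) N2.N3=(alive,v0) | N1.N0=(alive,v0) N1.N1=(alive,v0) N1.N2=(alive,v0) N1.N3=(alive,v0)
Op 6: gossip N3<->N2 -> N3.N0=(alive,v0) N3.N1=(alive,v1) N3.N2=(alive,v0) N3.N3=(alive,v1) | N2.N0=(alive,v0) N2.N1=(alive,v1) N2.N2=(alive,v0) N2.N3=(alive,v1)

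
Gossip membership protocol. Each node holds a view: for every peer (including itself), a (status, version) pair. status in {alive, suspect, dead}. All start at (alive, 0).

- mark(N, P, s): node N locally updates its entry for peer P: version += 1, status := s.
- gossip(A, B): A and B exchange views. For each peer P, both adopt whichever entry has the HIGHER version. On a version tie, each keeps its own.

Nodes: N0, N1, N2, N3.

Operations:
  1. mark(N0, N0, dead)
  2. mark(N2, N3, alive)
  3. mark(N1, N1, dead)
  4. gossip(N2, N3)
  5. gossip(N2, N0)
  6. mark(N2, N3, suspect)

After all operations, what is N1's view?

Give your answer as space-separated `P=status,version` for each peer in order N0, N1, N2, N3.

Op 1: N0 marks N0=dead -> (dead,v1)
Op 2: N2 marks N3=alive -> (alive,v1)
Op 3: N1 marks N1=dead -> (dead,v1)
Op 4: gossip N2<->N3 -> N2.N0=(alive,v0) N2.N1=(alive,v0) N2.N2=(alive,v0) N2.N3=(alive,v1) | N3.N0=(alive,v0) N3.N1=(alive,v0) N3.N2=(alive,v0) N3.N3=(alive,v1)
Op 5: gossip N2<->N0 -> N2.N0=(dead,v1) N2.N1=(alive,v0) N2.N2=(alive,v0) N2.N3=(alive,v1) | N0.N0=(dead,v1) N0.N1=(alive,v0) N0.N2=(alive,v0) N0.N3=(alive,v1)
Op 6: N2 marks N3=suspect -> (suspect,v2)

Answer: N0=alive,0 N1=dead,1 N2=alive,0 N3=alive,0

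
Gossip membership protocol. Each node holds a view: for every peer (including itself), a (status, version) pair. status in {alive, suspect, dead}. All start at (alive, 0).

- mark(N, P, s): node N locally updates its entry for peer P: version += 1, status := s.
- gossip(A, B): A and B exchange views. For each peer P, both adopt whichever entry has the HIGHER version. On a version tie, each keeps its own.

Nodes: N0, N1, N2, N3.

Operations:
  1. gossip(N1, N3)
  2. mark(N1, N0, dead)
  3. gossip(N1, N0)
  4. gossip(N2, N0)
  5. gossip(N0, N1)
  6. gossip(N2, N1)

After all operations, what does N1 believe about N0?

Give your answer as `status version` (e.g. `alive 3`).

Answer: dead 1

Derivation:
Op 1: gossip N1<->N3 -> N1.N0=(alive,v0) N1.N1=(alive,v0) N1.N2=(alive,v0) N1.N3=(alive,v0) | N3.N0=(alive,v0) N3.N1=(alive,v0) N3.N2=(alive,v0) N3.N3=(alive,v0)
Op 2: N1 marks N0=dead -> (dead,v1)
Op 3: gossip N1<->N0 -> N1.N0=(dead,v1) N1.N1=(alive,v0) N1.N2=(alive,v0) N1.N3=(alive,v0) | N0.N0=(dead,v1) N0.N1=(alive,v0) N0.N2=(alive,v0) N0.N3=(alive,v0)
Op 4: gossip N2<->N0 -> N2.N0=(dead,v1) N2.N1=(alive,v0) N2.N2=(alive,v0) N2.N3=(alive,v0) | N0.N0=(dead,v1) N0.N1=(alive,v0) N0.N2=(alive,v0) N0.N3=(alive,v0)
Op 5: gossip N0<->N1 -> N0.N0=(dead,v1) N0.N1=(alive,v0) N0.N2=(alive,v0) N0.N3=(alive,v0) | N1.N0=(dead,v1) N1.N1=(alive,v0) N1.N2=(alive,v0) N1.N3=(alive,v0)
Op 6: gossip N2<->N1 -> N2.N0=(dead,v1) N2.N1=(alive,v0) N2.N2=(alive,v0) N2.N3=(alive,v0) | N1.N0=(dead,v1) N1.N1=(alive,v0) N1.N2=(alive,v0) N1.N3=(alive,v0)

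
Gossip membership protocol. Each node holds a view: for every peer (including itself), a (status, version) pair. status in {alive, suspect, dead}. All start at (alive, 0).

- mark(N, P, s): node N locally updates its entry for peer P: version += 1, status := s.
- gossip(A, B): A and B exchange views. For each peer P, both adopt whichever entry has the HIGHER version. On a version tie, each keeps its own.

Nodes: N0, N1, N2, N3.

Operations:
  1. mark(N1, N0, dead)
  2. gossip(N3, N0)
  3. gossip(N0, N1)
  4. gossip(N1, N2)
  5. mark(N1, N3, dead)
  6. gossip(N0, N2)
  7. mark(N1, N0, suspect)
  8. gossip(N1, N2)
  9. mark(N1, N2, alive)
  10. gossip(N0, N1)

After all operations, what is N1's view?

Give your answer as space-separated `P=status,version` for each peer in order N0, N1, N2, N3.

Answer: N0=suspect,2 N1=alive,0 N2=alive,1 N3=dead,1

Derivation:
Op 1: N1 marks N0=dead -> (dead,v1)
Op 2: gossip N3<->N0 -> N3.N0=(alive,v0) N3.N1=(alive,v0) N3.N2=(alive,v0) N3.N3=(alive,v0) | N0.N0=(alive,v0) N0.N1=(alive,v0) N0.N2=(alive,v0) N0.N3=(alive,v0)
Op 3: gossip N0<->N1 -> N0.N0=(dead,v1) N0.N1=(alive,v0) N0.N2=(alive,v0) N0.N3=(alive,v0) | N1.N0=(dead,v1) N1.N1=(alive,v0) N1.N2=(alive,v0) N1.N3=(alive,v0)
Op 4: gossip N1<->N2 -> N1.N0=(dead,v1) N1.N1=(alive,v0) N1.N2=(alive,v0) N1.N3=(alive,v0) | N2.N0=(dead,v1) N2.N1=(alive,v0) N2.N2=(alive,v0) N2.N3=(alive,v0)
Op 5: N1 marks N3=dead -> (dead,v1)
Op 6: gossip N0<->N2 -> N0.N0=(dead,v1) N0.N1=(alive,v0) N0.N2=(alive,v0) N0.N3=(alive,v0) | N2.N0=(dead,v1) N2.N1=(alive,v0) N2.N2=(alive,v0) N2.N3=(alive,v0)
Op 7: N1 marks N0=suspect -> (suspect,v2)
Op 8: gossip N1<->N2 -> N1.N0=(suspect,v2) N1.N1=(alive,v0) N1.N2=(alive,v0) N1.N3=(dead,v1) | N2.N0=(suspect,v2) N2.N1=(alive,v0) N2.N2=(alive,v0) N2.N3=(dead,v1)
Op 9: N1 marks N2=alive -> (alive,v1)
Op 10: gossip N0<->N1 -> N0.N0=(suspect,v2) N0.N1=(alive,v0) N0.N2=(alive,v1) N0.N3=(dead,v1) | N1.N0=(suspect,v2) N1.N1=(alive,v0) N1.N2=(alive,v1) N1.N3=(dead,v1)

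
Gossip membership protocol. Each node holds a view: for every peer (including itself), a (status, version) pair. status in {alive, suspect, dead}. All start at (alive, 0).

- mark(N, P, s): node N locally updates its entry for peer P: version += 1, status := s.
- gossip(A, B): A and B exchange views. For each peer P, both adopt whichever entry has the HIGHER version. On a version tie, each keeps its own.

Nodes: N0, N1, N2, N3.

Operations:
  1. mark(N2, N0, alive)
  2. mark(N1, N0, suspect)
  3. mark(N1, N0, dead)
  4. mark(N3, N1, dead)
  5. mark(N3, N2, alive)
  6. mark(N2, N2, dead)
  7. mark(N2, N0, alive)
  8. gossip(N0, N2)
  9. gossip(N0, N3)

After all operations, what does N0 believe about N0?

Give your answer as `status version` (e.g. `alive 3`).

Op 1: N2 marks N0=alive -> (alive,v1)
Op 2: N1 marks N0=suspect -> (suspect,v1)
Op 3: N1 marks N0=dead -> (dead,v2)
Op 4: N3 marks N1=dead -> (dead,v1)
Op 5: N3 marks N2=alive -> (alive,v1)
Op 6: N2 marks N2=dead -> (dead,v1)
Op 7: N2 marks N0=alive -> (alive,v2)
Op 8: gossip N0<->N2 -> N0.N0=(alive,v2) N0.N1=(alive,v0) N0.N2=(dead,v1) N0.N3=(alive,v0) | N2.N0=(alive,v2) N2.N1=(alive,v0) N2.N2=(dead,v1) N2.N3=(alive,v0)
Op 9: gossip N0<->N3 -> N0.N0=(alive,v2) N0.N1=(dead,v1) N0.N2=(dead,v1) N0.N3=(alive,v0) | N3.N0=(alive,v2) N3.N1=(dead,v1) N3.N2=(alive,v1) N3.N3=(alive,v0)

Answer: alive 2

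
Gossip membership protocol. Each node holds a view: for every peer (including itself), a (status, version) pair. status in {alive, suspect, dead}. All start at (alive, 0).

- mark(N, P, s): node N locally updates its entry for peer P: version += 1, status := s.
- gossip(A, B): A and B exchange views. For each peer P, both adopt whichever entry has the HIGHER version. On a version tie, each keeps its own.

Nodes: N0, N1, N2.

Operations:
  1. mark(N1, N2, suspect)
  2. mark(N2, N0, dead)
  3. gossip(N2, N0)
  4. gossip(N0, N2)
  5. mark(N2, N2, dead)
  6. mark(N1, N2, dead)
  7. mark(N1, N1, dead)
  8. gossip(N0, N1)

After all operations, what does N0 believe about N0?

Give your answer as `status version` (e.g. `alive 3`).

Op 1: N1 marks N2=suspect -> (suspect,v1)
Op 2: N2 marks N0=dead -> (dead,v1)
Op 3: gossip N2<->N0 -> N2.N0=(dead,v1) N2.N1=(alive,v0) N2.N2=(alive,v0) | N0.N0=(dead,v1) N0.N1=(alive,v0) N0.N2=(alive,v0)
Op 4: gossip N0<->N2 -> N0.N0=(dead,v1) N0.N1=(alive,v0) N0.N2=(alive,v0) | N2.N0=(dead,v1) N2.N1=(alive,v0) N2.N2=(alive,v0)
Op 5: N2 marks N2=dead -> (dead,v1)
Op 6: N1 marks N2=dead -> (dead,v2)
Op 7: N1 marks N1=dead -> (dead,v1)
Op 8: gossip N0<->N1 -> N0.N0=(dead,v1) N0.N1=(dead,v1) N0.N2=(dead,v2) | N1.N0=(dead,v1) N1.N1=(dead,v1) N1.N2=(dead,v2)

Answer: dead 1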